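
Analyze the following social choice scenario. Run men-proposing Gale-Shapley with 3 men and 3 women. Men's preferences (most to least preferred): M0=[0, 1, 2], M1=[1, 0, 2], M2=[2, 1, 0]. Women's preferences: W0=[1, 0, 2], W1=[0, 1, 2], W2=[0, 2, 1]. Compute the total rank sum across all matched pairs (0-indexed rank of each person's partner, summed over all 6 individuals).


Step 1: Run Gale-Shapley (men propose, women hold best offer):
  M0 proposes to W0; she accepts
  M1 proposes to W1; she accepts
  M2 proposes to W2; she accepts
Step 2: Final matching: W0-M0, W1-M1, W2-M2
Step 3: 0-indexed ranks (man's rank of his match, then woman's): 0 + 1 + 0 + 1 + 0 + 1
Step 4: Total rank sum = 3

3


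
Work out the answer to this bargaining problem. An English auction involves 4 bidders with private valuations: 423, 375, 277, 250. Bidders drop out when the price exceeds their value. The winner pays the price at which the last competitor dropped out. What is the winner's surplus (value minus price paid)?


Step 1: Identify the highest value: 423
Step 2: Identify the second-highest value: 375
Step 3: The final price = second-highest value = 375
Step 4: Surplus = 423 - 375 = 48

48


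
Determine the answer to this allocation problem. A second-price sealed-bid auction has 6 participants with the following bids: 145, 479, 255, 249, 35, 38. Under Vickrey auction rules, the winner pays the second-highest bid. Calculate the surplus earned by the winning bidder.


Step 1: Sort bids in descending order: 479, 255, 249, 145, 38, 35
Step 2: The winning bid is the highest: 479
Step 3: The payment equals the second-highest bid: 255
Step 4: Surplus = winner's bid - payment = 479 - 255 = 224

224


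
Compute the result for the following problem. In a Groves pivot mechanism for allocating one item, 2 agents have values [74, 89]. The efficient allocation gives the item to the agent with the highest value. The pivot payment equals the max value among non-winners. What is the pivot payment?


Step 1: The efficient winner is agent 1 with value 89
Step 2: Other agents' values: [74]
Step 3: Pivot payment = max(others) = 74
Step 4: The winner pays 74

74


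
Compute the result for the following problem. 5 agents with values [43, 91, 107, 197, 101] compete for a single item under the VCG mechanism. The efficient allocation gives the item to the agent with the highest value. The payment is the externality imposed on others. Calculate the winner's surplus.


Step 1: The winner is the agent with the highest value: agent 3 with value 197
Step 2: Values of other agents: [43, 91, 107, 101]
Step 3: VCG payment = max of others' values = 107
Step 4: Surplus = 197 - 107 = 90

90


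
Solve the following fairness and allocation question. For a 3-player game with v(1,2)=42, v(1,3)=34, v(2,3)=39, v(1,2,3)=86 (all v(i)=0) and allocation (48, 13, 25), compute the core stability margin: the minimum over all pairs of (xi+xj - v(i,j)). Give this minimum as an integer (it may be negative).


Step 1: Slack for coalition (1,2): x1+x2 - v12 = 61 - 42 = 19
Step 2: Slack for coalition (1,3): x1+x3 - v13 = 73 - 34 = 39
Step 3: Slack for coalition (2,3): x2+x3 - v23 = 38 - 39 = -1
Step 4: Minimum slack = min(19, 39, -1) = -1, attained by (2,3); coalition (2,3) can block (slack < 0), so the allocation is not in the core

-1


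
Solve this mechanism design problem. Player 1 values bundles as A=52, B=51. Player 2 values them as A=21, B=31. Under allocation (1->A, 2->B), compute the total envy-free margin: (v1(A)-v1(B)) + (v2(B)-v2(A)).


Step 1: Player 1's margin = v1(A) - v1(B) = 52 - 51 = 1
Step 2: Player 2's margin = v2(B) - v2(A) = 31 - 21 = 10
Step 3: Total margin = 1 + 10 = 11

11


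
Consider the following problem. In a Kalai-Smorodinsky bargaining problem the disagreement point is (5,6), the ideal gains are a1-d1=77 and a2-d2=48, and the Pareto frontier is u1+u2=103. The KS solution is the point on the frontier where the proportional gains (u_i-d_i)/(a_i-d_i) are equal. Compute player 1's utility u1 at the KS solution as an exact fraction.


Step 1: At the KS point, (u1-d1)/r1 = (u2-d2)/r2 = t and u1+u2 = 103
Step 2: u1 = d1 + r1*t and u2 = d2 + r2*t, so (d1 + r1*t) + (d2 + r2*t) = 103
Step 3: t = (103 - 5 - 6)/(77 + 48) = 92/125
Step 4: u1 = d1 + r1*t = 5 + 77 * 92/125 = 7709/125
Step 5: (Check: u2 = d2 + r2*t = 5166/125; u1+u2 = 7709/125 + 5166/125 = 103, on the frontier.)

7709/125


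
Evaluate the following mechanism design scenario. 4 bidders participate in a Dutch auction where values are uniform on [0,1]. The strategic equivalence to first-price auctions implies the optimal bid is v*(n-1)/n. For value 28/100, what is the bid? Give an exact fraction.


Step 1: Dutch auctions are strategically equivalent to first-price auctions
Step 2: The equilibrium bid is b(v) = v*(n-1)/n
Step 3: b = 7/25 * 3/4
Step 4: b = 21/100

21/100


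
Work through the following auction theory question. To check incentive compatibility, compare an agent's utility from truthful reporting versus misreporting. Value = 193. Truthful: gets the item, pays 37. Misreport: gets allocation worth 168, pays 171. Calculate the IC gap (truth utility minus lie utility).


Step 1: U(truth) = value - payment = 193 - 37 = 156
Step 2: U(lie) = allocation - payment = 168 - 171 = -3
Step 3: IC gap = 156 - (-3) = 159

159


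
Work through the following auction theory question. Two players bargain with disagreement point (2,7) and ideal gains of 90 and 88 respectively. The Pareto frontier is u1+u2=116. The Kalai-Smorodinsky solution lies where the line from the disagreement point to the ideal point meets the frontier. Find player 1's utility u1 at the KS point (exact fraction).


Step 1: At the KS point, (u1-d1)/r1 = (u2-d2)/r2 = t and u1+u2 = 116
Step 2: u1 = d1 + r1*t and u2 = d2 + r2*t, so (d1 + r1*t) + (d2 + r2*t) = 116
Step 3: t = (116 - 2 - 7)/(90 + 88) = 107/178
Step 4: u1 = d1 + r1*t = 2 + 90 * 107/178 = 4993/89
Step 5: (Check: u2 = d2 + r2*t = 5331/89; u1+u2 = 4993/89 + 5331/89 = 116, on the frontier.)

4993/89


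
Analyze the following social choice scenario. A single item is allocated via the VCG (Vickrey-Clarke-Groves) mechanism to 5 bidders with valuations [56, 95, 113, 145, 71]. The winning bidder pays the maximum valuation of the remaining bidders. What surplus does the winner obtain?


Step 1: The winner is the agent with the highest value: agent 3 with value 145
Step 2: Values of other agents: [56, 95, 113, 71]
Step 3: VCG payment = max of others' values = 113
Step 4: Surplus = 145 - 113 = 32

32


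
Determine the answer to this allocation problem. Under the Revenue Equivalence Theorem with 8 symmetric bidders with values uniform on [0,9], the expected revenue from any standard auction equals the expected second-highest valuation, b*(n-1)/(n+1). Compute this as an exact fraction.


Step 1: By Revenue Equivalence, expected revenue = b*(n-1)/(n+1)
Step 2: Substituting n = 8, b = 9
Step 3: Revenue = 9*(8-1)/(8+1) = 9*7/9
Step 4: Revenue = 63/9 = 7

7


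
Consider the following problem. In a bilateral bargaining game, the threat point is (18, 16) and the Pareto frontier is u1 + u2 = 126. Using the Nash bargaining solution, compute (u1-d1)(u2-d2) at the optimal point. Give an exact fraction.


Step 1: The Nash solution splits surplus symmetrically above the disagreement point
Step 2: u1 = (total + d1 - d2)/2 = (126 + 18 - 16)/2 = 64
Step 3: u2 = (total - d1 + d2)/2 = (126 - 18 + 16)/2 = 62
Step 4: Nash product = (64 - 18) * (62 - 16)
Step 5: = 46 * 46 = 2116

2116


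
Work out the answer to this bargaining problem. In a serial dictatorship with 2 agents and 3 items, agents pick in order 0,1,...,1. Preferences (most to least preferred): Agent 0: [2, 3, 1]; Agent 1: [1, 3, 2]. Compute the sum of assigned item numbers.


Step 1: Agent 0 picks item 2
Step 2: Agent 1 picks item 1
Step 3: Sum = 2 + 1 = 3

3


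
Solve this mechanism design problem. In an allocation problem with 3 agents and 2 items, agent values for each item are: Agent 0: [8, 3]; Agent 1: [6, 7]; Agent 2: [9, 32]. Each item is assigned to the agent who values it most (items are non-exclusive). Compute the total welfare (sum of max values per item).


Step 1: For each item, find the maximum value among all agents.
Step 2: Item 0 -> Agent 2 (value 9)
Step 3: Item 1 -> Agent 2 (value 32)
Step 4: Total welfare = 9 + 32 = 41

41


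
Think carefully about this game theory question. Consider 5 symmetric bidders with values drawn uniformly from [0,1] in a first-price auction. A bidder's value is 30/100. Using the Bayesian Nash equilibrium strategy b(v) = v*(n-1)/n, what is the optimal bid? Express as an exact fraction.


Step 1: The symmetric BNE bidding function is b(v) = v * (n-1) / n
Step 2: Substitute v = 3/10 and n = 5
Step 3: b = 3/10 * 4/5
Step 4: b = 6/25

6/25


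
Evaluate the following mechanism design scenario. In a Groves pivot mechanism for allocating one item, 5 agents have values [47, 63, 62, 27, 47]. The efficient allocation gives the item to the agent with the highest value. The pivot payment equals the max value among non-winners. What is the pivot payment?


Step 1: The efficient winner is agent 1 with value 63
Step 2: Other agents' values: [47, 62, 27, 47]
Step 3: Pivot payment = max(others) = 62
Step 4: The winner pays 62

62


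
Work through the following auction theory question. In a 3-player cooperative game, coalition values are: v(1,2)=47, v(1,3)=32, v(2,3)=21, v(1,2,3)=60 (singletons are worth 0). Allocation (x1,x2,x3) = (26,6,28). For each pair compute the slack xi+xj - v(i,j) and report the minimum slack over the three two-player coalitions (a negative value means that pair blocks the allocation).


Step 1: Slack for coalition (1,2): x1+x2 - v12 = 32 - 47 = -15
Step 2: Slack for coalition (1,3): x1+x3 - v13 = 54 - 32 = 22
Step 3: Slack for coalition (2,3): x2+x3 - v23 = 34 - 21 = 13
Step 4: Minimum slack = min(-15, 22, 13) = -15, attained by (1,2); coalition (1,2) can block (slack < 0), so the allocation is not in the core

-15


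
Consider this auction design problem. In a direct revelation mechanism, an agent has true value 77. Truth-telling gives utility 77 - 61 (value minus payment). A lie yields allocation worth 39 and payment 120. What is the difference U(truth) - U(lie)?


Step 1: U(truth) = value - payment = 77 - 61 = 16
Step 2: U(lie) = allocation - payment = 39 - 120 = -81
Step 3: IC gap = 16 - (-81) = 97

97


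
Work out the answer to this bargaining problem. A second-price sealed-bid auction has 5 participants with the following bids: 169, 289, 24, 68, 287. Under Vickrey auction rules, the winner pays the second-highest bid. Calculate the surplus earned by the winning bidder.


Step 1: Sort bids in descending order: 289, 287, 169, 68, 24
Step 2: The winning bid is the highest: 289
Step 3: The payment equals the second-highest bid: 287
Step 4: Surplus = winner's bid - payment = 289 - 287 = 2

2


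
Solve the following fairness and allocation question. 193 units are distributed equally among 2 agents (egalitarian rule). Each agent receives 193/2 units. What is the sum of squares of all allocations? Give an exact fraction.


Step 1: Each agent's share = 193/2
Step 2: Square of each share = (193/2)^2 = 37249/4
Step 3: Sum of squares = 2 * 37249/4 = 37249/2

37249/2


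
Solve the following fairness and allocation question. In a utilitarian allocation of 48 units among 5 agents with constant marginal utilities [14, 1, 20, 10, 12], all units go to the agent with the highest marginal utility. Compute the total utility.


Step 1: The marginal utilities are [14, 1, 20, 10, 12]
Step 2: The highest marginal utility is 20
Step 3: All 48 units go to that agent
Step 4: Total utility = 20 * 48 = 960

960


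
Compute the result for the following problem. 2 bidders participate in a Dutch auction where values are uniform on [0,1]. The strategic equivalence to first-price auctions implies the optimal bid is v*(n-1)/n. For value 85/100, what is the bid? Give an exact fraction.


Step 1: Dutch auctions are strategically equivalent to first-price auctions
Step 2: The equilibrium bid is b(v) = v*(n-1)/n
Step 3: b = 17/20 * 1/2
Step 4: b = 17/40

17/40


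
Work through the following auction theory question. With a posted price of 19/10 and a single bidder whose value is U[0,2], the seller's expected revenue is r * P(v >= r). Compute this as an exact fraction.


Step 1: Posted price r = 19/10, value support [0,2]
Step 2: P(v >= r) = (2 - 19/10)/2 = 1/20
Step 3: Expected revenue = r * P(v >= r) = 19/10 * 1/20
Step 4: Revenue = 19/200

19/200


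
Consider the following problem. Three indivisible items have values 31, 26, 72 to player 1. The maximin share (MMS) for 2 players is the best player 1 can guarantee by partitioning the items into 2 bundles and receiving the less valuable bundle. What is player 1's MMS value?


Step 1: Item values = 31, 26, 72
Step 2: Enumerate all 2-bundle partitions and take the smaller bundle:
  Partition 1: {31} vs {26,72} -> bundles 31, 98; min = 31
  Partition 2: {26} vs {31,72} -> bundles 26, 103; min = 26
  Partition 3: {72} vs {31,26} -> bundles 72, 57; min = 57
Step 3: MMS = max(31, 26, 57) = 57

57


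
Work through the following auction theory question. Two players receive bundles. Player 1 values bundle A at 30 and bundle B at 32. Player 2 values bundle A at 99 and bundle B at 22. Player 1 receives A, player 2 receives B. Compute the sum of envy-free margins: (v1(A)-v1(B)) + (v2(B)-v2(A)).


Step 1: Player 1's margin = v1(A) - v1(B) = 30 - 32 = -2
Step 2: Player 2's margin = v2(B) - v2(A) = 22 - 99 = -77
Step 3: Total margin = -2 + -77 = -79

-79


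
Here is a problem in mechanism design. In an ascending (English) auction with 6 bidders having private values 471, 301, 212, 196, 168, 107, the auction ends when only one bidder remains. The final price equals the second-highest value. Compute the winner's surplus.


Step 1: Identify the highest value: 471
Step 2: Identify the second-highest value: 301
Step 3: The final price = second-highest value = 301
Step 4: Surplus = 471 - 301 = 170

170


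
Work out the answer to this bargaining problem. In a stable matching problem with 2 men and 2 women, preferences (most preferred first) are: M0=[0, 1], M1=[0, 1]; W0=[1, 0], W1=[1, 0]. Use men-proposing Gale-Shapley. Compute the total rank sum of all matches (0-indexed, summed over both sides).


Step 1: Run Gale-Shapley (men propose, women hold best offer):
  M0 proposes to W0; she accepts
  M1 proposes to W0; she switches from M0
  M0 proposes to W1; she accepts
Step 2: Final matching: W0-M1, W1-M0
Step 3: 0-indexed ranks (man's rank of his match, then woman's): 0 + 0 + 1 + 1
Step 4: Total rank sum = 2

2


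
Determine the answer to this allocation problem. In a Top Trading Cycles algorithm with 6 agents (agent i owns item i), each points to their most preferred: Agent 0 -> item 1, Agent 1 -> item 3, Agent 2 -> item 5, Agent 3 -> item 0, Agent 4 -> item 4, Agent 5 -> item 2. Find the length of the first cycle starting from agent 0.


Step 1: Trace the pointer graph from agent 0: 0 -> 1 -> 3 -> 0
Step 2: A cycle is detected when we revisit agent 0
Step 3: The cycle is: 0 -> 1 -> 3 -> 0
Step 4: Cycle length = 3

3


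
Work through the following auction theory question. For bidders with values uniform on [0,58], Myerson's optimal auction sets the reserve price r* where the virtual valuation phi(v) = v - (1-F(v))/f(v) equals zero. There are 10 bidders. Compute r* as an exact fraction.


Step 1: For U[0,58], F(v) = v/58 and f(v) = 1/58
Step 2: phi(v) = v - (1 - v/58)/(1/58) = v - (58 - v) = 2v - 58
Step 3: Set phi(r*) = 0: 2r* - 58 = 0
Step 4: r* = 58/2 = 29 (the number of bidders n = 10 does not enter)

29


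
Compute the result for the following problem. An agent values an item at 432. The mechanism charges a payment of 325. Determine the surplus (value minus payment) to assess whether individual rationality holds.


Step 1: Surplus = value - payment = 432 - 325 = 107
Step 2: IR is satisfied (surplus >= 0)

107


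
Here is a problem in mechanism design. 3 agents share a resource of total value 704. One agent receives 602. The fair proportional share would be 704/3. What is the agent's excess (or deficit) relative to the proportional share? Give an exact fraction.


Step 1: Proportional share = 704/3
Step 2: Agent's actual allocation = 602
Step 3: Excess = 602 - 704/3 = 1102/3

1102/3


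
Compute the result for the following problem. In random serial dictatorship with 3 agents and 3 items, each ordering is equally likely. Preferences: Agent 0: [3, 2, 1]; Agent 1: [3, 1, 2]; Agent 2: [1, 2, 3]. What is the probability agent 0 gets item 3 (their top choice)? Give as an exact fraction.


Step 1: Agent 0 wants item 3
Step 2: There are 6 possible orderings of agents
Step 3: In 3 orderings, agent 0 gets item 3
Step 4: Probability = 3/6 = 1/2

1/2


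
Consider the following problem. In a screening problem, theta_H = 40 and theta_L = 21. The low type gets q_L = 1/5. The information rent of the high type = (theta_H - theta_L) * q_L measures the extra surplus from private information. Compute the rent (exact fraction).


Step 1: theta_H - theta_L = 40 - 21 = 19
Step 2: Information rent = (theta_H - theta_L) * q_L
Step 3: = 19 * 1/5
Step 4: = 19/5

19/5


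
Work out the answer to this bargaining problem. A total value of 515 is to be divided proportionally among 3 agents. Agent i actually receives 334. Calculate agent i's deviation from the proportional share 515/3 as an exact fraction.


Step 1: Proportional share = 515/3
Step 2: Agent's actual allocation = 334
Step 3: Excess = 334 - 515/3 = 487/3

487/3


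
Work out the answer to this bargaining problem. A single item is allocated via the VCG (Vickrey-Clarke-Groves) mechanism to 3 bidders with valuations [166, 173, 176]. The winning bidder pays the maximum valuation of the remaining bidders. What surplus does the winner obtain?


Step 1: The winner is the agent with the highest value: agent 2 with value 176
Step 2: Values of other agents: [166, 173]
Step 3: VCG payment = max of others' values = 173
Step 4: Surplus = 176 - 173 = 3

3


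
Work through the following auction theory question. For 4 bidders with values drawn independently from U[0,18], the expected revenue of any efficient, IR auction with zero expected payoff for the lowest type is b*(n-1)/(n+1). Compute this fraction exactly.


Step 1: By Revenue Equivalence, expected revenue = b*(n-1)/(n+1)
Step 2: Substituting n = 4, b = 18
Step 3: Revenue = 18*(4-1)/(4+1) = 18*3/5
Step 4: Revenue = 54/5

54/5


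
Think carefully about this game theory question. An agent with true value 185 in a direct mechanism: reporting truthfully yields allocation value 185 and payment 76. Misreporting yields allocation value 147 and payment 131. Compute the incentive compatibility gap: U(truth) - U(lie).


Step 1: U(truth) = value - payment = 185 - 76 = 109
Step 2: U(lie) = allocation - payment = 147 - 131 = 16
Step 3: IC gap = 109 - 16 = 93

93


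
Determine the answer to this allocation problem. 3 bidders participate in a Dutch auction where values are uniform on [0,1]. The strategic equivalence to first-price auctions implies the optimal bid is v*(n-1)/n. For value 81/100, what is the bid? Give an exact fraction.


Step 1: Dutch auctions are strategically equivalent to first-price auctions
Step 2: The equilibrium bid is b(v) = v*(n-1)/n
Step 3: b = 81/100 * 2/3
Step 4: b = 27/50

27/50


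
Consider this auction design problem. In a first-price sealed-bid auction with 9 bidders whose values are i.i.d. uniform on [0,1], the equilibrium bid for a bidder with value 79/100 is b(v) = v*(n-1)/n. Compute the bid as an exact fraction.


Step 1: The symmetric BNE bidding function is b(v) = v * (n-1) / n
Step 2: Substitute v = 79/100 and n = 9
Step 3: b = 79/100 * 8/9
Step 4: b = 158/225

158/225


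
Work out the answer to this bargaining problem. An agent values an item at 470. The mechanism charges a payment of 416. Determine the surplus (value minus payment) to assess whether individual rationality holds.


Step 1: Surplus = value - payment = 470 - 416 = 54
Step 2: IR is satisfied (surplus >= 0)

54


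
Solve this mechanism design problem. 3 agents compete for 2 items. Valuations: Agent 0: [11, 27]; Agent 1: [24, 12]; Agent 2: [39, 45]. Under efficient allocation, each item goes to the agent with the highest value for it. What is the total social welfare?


Step 1: For each item, find the maximum value among all agents.
Step 2: Item 0 -> Agent 2 (value 39)
Step 3: Item 1 -> Agent 2 (value 45)
Step 4: Total welfare = 39 + 45 = 84

84


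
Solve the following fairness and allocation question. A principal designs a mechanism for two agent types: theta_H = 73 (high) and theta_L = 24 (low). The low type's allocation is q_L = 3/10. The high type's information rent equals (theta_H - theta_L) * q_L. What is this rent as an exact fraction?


Step 1: theta_H - theta_L = 73 - 24 = 49
Step 2: Information rent = (theta_H - theta_L) * q_L
Step 3: = 49 * 3/10
Step 4: = 147/10

147/10


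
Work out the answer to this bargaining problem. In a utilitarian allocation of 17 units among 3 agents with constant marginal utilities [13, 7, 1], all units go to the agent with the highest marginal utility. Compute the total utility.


Step 1: The marginal utilities are [13, 7, 1]
Step 2: The highest marginal utility is 13
Step 3: All 17 units go to that agent
Step 4: Total utility = 13 * 17 = 221

221


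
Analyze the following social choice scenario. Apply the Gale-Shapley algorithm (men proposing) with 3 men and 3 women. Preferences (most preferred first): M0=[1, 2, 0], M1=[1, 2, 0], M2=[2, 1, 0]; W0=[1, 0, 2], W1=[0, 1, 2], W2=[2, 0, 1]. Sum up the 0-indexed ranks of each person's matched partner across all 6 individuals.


Step 1: Run Gale-Shapley (men propose, women hold best offer):
  M0 proposes to W1; she accepts
  M1 proposes to W1; rejected
  M1 proposes to W2; she accepts
  M2 proposes to W2; she switches from M1
  M1 proposes to W0; she accepts
Step 2: Final matching: W0-M1, W1-M0, W2-M2
Step 3: 0-indexed ranks (man's rank of his match, then woman's): 2 + 0 + 0 + 0 + 0 + 0
Step 4: Total rank sum = 2

2


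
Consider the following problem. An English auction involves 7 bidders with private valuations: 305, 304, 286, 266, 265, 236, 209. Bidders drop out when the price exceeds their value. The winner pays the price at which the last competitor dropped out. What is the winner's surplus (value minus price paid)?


Step 1: Identify the highest value: 305
Step 2: Identify the second-highest value: 304
Step 3: The final price = second-highest value = 304
Step 4: Surplus = 305 - 304 = 1

1


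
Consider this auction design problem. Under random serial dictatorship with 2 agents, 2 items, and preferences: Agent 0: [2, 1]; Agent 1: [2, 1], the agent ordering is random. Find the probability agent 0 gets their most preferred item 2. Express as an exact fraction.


Step 1: Agent 0 wants item 2
Step 2: There are 2 possible orderings of agents
Step 3: In 1 orderings, agent 0 gets item 2
Step 4: Probability = 1/2

1/2


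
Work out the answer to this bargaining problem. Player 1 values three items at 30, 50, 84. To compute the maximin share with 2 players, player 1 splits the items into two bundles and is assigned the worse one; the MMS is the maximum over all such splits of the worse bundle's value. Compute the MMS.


Step 1: Item values = 30, 50, 84
Step 2: Enumerate all 2-bundle partitions and take the smaller bundle:
  Partition 1: {30} vs {50,84} -> bundles 30, 134; min = 30
  Partition 2: {50} vs {30,84} -> bundles 50, 114; min = 50
  Partition 3: {84} vs {30,50} -> bundles 84, 80; min = 80
Step 3: MMS = max(30, 50, 80) = 80

80


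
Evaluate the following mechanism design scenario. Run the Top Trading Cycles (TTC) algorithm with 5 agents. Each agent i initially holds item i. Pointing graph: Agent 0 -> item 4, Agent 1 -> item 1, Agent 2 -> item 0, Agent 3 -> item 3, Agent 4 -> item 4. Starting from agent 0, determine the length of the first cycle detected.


Step 1: Trace the pointer graph from agent 0: 0 -> 4 -> 4
Step 2: A cycle is detected when we revisit agent 4
Step 3: The cycle is: 4 -> 4
Step 4: Cycle length = 1

1


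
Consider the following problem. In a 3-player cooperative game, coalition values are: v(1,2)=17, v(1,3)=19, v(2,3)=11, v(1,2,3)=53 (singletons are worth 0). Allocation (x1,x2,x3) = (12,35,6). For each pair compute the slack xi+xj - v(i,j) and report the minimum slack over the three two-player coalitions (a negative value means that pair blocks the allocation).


Step 1: Slack for coalition (1,2): x1+x2 - v12 = 47 - 17 = 30
Step 2: Slack for coalition (1,3): x1+x3 - v13 = 18 - 19 = -1
Step 3: Slack for coalition (2,3): x2+x3 - v23 = 41 - 11 = 30
Step 4: Minimum slack = min(30, -1, 30) = -1, attained by (1,3); coalition (1,3) can block (slack < 0), so the allocation is not in the core

-1


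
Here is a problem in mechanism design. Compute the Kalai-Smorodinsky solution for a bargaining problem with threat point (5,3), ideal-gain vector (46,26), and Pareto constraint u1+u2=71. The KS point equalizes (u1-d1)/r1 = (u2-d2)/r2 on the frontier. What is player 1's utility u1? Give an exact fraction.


Step 1: At the KS point, (u1-d1)/r1 = (u2-d2)/r2 = t and u1+u2 = 71
Step 2: u1 = d1 + r1*t and u2 = d2 + r2*t, so (d1 + r1*t) + (d2 + r2*t) = 71
Step 3: t = (71 - 5 - 3)/(46 + 26) = 63/72 = 7/8
Step 4: u1 = d1 + r1*t = 5 + 46 * 7/8 = 181/4
Step 5: (Check: u2 = d2 + r2*t = 103/4; u1+u2 = 181/4 + 103/4 = 71, on the frontier.)

181/4


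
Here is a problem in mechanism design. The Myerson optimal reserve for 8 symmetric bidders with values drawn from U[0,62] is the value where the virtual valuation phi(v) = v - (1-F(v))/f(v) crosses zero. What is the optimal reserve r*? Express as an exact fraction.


Step 1: For U[0,62], F(v) = v/62 and f(v) = 1/62
Step 2: phi(v) = v - (1 - v/62)/(1/62) = v - (62 - v) = 2v - 62
Step 3: Set phi(r*) = 0: 2r* - 62 = 0
Step 4: r* = 62/2 = 31 (the number of bidders n = 8 does not enter)

31


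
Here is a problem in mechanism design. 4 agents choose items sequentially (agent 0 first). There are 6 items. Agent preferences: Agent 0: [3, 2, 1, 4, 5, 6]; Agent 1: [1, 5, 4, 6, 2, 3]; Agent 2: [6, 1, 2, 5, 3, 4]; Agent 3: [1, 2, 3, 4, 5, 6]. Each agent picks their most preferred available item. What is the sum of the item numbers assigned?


Step 1: Agent 0 picks item 3
Step 2: Agent 1 picks item 1
Step 3: Agent 2 picks item 6
Step 4: Agent 3 picks item 2
Step 5: Sum = 3 + 1 + 6 + 2 = 12

12


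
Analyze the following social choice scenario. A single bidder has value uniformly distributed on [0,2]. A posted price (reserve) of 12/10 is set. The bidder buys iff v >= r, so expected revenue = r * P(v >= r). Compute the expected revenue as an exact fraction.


Step 1: Posted price r = 6/5, value support [0,2]
Step 2: P(v >= r) = (2 - 6/5)/2 = 2/5
Step 3: Expected revenue = r * P(v >= r) = 6/5 * 2/5
Step 4: Revenue = 12/25

12/25


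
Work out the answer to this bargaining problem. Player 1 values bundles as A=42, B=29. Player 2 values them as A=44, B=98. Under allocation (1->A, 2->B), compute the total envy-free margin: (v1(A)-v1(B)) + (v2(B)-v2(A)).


Step 1: Player 1's margin = v1(A) - v1(B) = 42 - 29 = 13
Step 2: Player 2's margin = v2(B) - v2(A) = 98 - 44 = 54
Step 3: Total margin = 13 + 54 = 67

67


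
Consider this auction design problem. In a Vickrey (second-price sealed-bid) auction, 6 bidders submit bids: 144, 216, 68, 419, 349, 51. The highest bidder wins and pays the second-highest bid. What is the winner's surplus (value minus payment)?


Step 1: Sort bids in descending order: 419, 349, 216, 144, 68, 51
Step 2: The winning bid is the highest: 419
Step 3: The payment equals the second-highest bid: 349
Step 4: Surplus = winner's bid - payment = 419 - 349 = 70

70


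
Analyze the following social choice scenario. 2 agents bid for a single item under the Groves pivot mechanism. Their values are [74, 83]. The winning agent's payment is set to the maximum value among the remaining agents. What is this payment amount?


Step 1: The efficient winner is agent 1 with value 83
Step 2: Other agents' values: [74]
Step 3: Pivot payment = max(others) = 74
Step 4: The winner pays 74

74


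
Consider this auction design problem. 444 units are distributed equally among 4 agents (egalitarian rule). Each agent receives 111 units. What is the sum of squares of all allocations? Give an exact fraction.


Step 1: Each agent's share = 444/4 = 111
Step 2: Square of each share = (111)^2 = 12321
Step 3: Sum of squares = 4 * 12321 = 49284

49284


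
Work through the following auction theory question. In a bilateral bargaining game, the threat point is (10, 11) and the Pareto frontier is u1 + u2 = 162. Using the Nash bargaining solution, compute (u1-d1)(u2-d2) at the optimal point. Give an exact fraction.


Step 1: The Nash solution splits surplus symmetrically above the disagreement point
Step 2: u1 = (total + d1 - d2)/2 = (162 + 10 - 11)/2 = 161/2
Step 3: u2 = (total - d1 + d2)/2 = (162 - 10 + 11)/2 = 163/2
Step 4: Nash product = (161/2 - 10) * (163/2 - 11)
Step 5: = 141/2 * 141/2 = 19881/4

19881/4


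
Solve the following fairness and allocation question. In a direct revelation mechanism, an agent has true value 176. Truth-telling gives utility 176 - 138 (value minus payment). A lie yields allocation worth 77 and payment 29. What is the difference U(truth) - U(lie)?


Step 1: U(truth) = value - payment = 176 - 138 = 38
Step 2: U(lie) = allocation - payment = 77 - 29 = 48
Step 3: IC gap = 38 - 48 = -10

-10


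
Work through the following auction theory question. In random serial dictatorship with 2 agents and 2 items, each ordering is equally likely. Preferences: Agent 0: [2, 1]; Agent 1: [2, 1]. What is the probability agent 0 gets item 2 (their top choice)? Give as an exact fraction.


Step 1: Agent 0 wants item 2
Step 2: There are 2 possible orderings of agents
Step 3: In 1 orderings, agent 0 gets item 2
Step 4: Probability = 1/2

1/2


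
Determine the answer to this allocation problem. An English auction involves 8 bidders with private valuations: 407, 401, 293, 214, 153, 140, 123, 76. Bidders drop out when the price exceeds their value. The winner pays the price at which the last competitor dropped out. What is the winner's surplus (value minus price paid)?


Step 1: Identify the highest value: 407
Step 2: Identify the second-highest value: 401
Step 3: The final price = second-highest value = 401
Step 4: Surplus = 407 - 401 = 6

6


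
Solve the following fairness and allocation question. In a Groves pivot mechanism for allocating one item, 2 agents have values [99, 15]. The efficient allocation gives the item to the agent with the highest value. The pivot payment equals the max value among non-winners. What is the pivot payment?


Step 1: The efficient winner is agent 0 with value 99
Step 2: Other agents' values: [15]
Step 3: Pivot payment = max(others) = 15
Step 4: The winner pays 15

15


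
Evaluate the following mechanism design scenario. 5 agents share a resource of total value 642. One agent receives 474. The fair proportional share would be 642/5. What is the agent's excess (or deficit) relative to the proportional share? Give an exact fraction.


Step 1: Proportional share = 642/5
Step 2: Agent's actual allocation = 474
Step 3: Excess = 474 - 642/5 = 1728/5

1728/5


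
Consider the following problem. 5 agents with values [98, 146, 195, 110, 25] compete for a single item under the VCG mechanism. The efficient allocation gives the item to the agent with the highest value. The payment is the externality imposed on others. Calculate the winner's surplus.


Step 1: The winner is the agent with the highest value: agent 2 with value 195
Step 2: Values of other agents: [98, 146, 110, 25]
Step 3: VCG payment = max of others' values = 146
Step 4: Surplus = 195 - 146 = 49

49


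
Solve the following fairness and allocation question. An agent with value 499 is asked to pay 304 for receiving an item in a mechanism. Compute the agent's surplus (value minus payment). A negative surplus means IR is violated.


Step 1: Surplus = value - payment = 499 - 304 = 195
Step 2: IR is satisfied (surplus >= 0)

195


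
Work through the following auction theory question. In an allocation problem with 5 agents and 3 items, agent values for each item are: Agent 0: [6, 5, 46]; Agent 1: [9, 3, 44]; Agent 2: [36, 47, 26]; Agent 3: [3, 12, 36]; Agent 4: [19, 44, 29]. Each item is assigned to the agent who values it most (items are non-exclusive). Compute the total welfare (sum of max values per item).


Step 1: For each item, find the maximum value among all agents.
Step 2: Item 0 -> Agent 2 (value 36)
Step 3: Item 1 -> Agent 2 (value 47)
Step 4: Item 2 -> Agent 0 (value 46)
Step 5: Total welfare = 36 + 47 + 46 = 129

129


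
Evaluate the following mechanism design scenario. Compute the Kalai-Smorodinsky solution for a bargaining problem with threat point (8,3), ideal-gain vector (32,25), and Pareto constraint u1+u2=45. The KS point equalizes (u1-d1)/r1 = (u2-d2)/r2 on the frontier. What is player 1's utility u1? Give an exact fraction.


Step 1: At the KS point, (u1-d1)/r1 = (u2-d2)/r2 = t and u1+u2 = 45
Step 2: u1 = d1 + r1*t and u2 = d2 + r2*t, so (d1 + r1*t) + (d2 + r2*t) = 45
Step 3: t = (45 - 8 - 3)/(32 + 25) = 34/57
Step 4: u1 = d1 + r1*t = 8 + 32 * 34/57 = 1544/57
Step 5: (Check: u2 = d2 + r2*t = 1021/57; u1+u2 = 1544/57 + 1021/57 = 45, on the frontier.)

1544/57


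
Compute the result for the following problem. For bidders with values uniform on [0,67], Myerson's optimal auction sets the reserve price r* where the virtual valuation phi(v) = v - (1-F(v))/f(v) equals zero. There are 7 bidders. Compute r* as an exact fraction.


Step 1: For U[0,67], F(v) = v/67 and f(v) = 1/67
Step 2: phi(v) = v - (1 - v/67)/(1/67) = v - (67 - v) = 2v - 67
Step 3: Set phi(r*) = 0: 2r* - 67 = 0
Step 4: r* = 67/2 (the number of bidders n = 7 does not enter)

67/2


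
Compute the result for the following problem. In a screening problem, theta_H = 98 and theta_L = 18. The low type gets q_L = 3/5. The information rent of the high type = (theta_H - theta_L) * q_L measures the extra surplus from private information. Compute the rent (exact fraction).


Step 1: theta_H - theta_L = 98 - 18 = 80
Step 2: Information rent = (theta_H - theta_L) * q_L
Step 3: = 80 * 3/5
Step 4: = 48

48


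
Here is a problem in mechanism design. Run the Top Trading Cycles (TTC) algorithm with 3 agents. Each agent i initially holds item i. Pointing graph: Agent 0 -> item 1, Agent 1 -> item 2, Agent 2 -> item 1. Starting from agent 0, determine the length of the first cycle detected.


Step 1: Trace the pointer graph from agent 0: 0 -> 1 -> 2 -> 1
Step 2: A cycle is detected when we revisit agent 1
Step 3: The cycle is: 1 -> 2 -> 1
Step 4: Cycle length = 2

2


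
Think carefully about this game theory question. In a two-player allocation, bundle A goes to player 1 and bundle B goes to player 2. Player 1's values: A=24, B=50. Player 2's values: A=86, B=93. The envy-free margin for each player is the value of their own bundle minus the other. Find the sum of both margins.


Step 1: Player 1's margin = v1(A) - v1(B) = 24 - 50 = -26
Step 2: Player 2's margin = v2(B) - v2(A) = 93 - 86 = 7
Step 3: Total margin = -26 + 7 = -19

-19


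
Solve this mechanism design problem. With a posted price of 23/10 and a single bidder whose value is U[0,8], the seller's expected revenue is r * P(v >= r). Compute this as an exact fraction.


Step 1: Posted price r = 23/10, value support [0,8]
Step 2: P(v >= r) = (8 - 23/10)/8 = 57/80
Step 3: Expected revenue = r * P(v >= r) = 23/10 * 57/80
Step 4: Revenue = 1311/800

1311/800


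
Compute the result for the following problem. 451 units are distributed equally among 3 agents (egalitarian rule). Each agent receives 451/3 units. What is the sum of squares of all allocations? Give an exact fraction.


Step 1: Each agent's share = 451/3
Step 2: Square of each share = (451/3)^2 = 203401/9
Step 3: Sum of squares = 3 * 203401/9 = 203401/3

203401/3


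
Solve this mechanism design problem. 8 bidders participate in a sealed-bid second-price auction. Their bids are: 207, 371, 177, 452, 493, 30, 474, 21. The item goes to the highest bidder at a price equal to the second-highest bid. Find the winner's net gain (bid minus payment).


Step 1: Sort bids in descending order: 493, 474, 452, 371, 207, 177, 30, 21
Step 2: The winning bid is the highest: 493
Step 3: The payment equals the second-highest bid: 474
Step 4: Surplus = winner's bid - payment = 493 - 474 = 19

19


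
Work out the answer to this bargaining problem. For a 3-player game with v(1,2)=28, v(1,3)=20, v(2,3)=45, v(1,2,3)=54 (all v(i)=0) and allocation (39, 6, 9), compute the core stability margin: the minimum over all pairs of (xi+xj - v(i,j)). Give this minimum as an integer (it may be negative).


Step 1: Slack for coalition (1,2): x1+x2 - v12 = 45 - 28 = 17
Step 2: Slack for coalition (1,3): x1+x3 - v13 = 48 - 20 = 28
Step 3: Slack for coalition (2,3): x2+x3 - v23 = 15 - 45 = -30
Step 4: Minimum slack = min(17, 28, -30) = -30, attained by (2,3); coalition (2,3) can block (slack < 0), so the allocation is not in the core

-30


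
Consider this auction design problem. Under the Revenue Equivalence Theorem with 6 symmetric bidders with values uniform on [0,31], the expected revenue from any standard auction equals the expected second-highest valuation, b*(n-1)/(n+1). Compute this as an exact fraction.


Step 1: By Revenue Equivalence, expected revenue = b*(n-1)/(n+1)
Step 2: Substituting n = 6, b = 31
Step 3: Revenue = 31*(6-1)/(6+1) = 31*5/7
Step 4: Revenue = 155/7

155/7


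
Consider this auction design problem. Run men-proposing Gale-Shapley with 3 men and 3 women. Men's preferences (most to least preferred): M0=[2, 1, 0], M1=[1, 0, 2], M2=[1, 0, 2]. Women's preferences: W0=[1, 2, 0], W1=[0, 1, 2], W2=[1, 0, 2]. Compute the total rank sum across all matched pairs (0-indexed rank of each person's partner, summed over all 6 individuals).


Step 1: Run Gale-Shapley (men propose, women hold best offer):
  M0 proposes to W2; she accepts
  M1 proposes to W1; she accepts
  M2 proposes to W1; rejected
  M2 proposes to W0; she accepts
Step 2: Final matching: W0-M2, W1-M1, W2-M0
Step 3: 0-indexed ranks (man's rank of his match, then woman's): 1 + 1 + 0 + 1 + 0 + 1
Step 4: Total rank sum = 4

4


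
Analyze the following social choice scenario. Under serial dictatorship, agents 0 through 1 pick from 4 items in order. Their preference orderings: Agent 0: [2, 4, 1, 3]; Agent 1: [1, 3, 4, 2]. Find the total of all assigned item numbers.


Step 1: Agent 0 picks item 2
Step 2: Agent 1 picks item 1
Step 3: Sum = 2 + 1 = 3

3


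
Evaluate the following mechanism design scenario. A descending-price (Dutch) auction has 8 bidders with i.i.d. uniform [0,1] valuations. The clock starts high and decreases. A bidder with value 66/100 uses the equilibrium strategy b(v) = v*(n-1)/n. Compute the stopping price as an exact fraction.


Step 1: Dutch auctions are strategically equivalent to first-price auctions
Step 2: The equilibrium bid is b(v) = v*(n-1)/n
Step 3: b = 33/50 * 7/8
Step 4: b = 231/400

231/400


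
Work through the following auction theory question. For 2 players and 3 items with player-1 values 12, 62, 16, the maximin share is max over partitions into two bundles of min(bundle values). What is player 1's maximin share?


Step 1: Item values = 12, 62, 16
Step 2: Enumerate all 2-bundle partitions and take the smaller bundle:
  Partition 1: {12} vs {62,16} -> bundles 12, 78; min = 12
  Partition 2: {62} vs {12,16} -> bundles 62, 28; min = 28
  Partition 3: {16} vs {12,62} -> bundles 16, 74; min = 16
Step 3: MMS = max(12, 28, 16) = 28

28
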